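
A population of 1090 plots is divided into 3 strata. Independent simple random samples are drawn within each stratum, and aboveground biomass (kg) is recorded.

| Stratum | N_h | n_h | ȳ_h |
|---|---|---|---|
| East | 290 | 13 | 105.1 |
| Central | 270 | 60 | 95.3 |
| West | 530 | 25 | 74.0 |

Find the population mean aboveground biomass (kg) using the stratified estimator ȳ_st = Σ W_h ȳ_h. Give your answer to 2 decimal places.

N = Σ N_h = 1090. Stratum weights W_h = N_h/N.
ȳ_st = (290·105.1 + 270·95.3 + 530·74.0) / 1090 = 87.5505

ȳ_st ≈ 87.55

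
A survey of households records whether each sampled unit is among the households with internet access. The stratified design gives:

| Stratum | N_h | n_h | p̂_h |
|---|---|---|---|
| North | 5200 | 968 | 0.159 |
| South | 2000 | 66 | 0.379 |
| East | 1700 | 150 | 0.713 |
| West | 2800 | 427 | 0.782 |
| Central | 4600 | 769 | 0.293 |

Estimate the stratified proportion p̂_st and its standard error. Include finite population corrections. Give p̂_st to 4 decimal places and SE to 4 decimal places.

p̂_st ≈ 0.3886, SE ≈ 0.0103

N = 16300; stratum weights W_h = N_h/N.
p̂_st = Σ W_h p̂_h = (5200·0.159 + 2000·0.379 + 1700·0.713 + 2800·0.782 + 4600·0.293)/16300 = 0.38861
V̂(p̂_st) = Σ W_h² (1 − n_h/N_h) p̂_h(1−p̂_h)/(n_h−1):
  stratum North: (5200/16300)²·(1 − 968/5200)·0.159·0.841/967 = 1.14536e-05
  stratum South: (2000/16300)²·(1 − 66/2000)·0.379·0.621/65 = 5.27143e-05
  stratum East: (1700/16300)²·(1 − 150/1700)·0.713·0.287/149 = 1.36204e-05
  stratum West: (2800/16300)²·(1 − 427/2800)·0.782·0.218/426 = 1.00077e-05
  stratum Central: (4600/16300)²·(1 − 769/4600)·0.293·0.707/768 = 1.78904e-05
V̂(p̂_st) = 0.000105686; SE = √V̂ = 0.0102804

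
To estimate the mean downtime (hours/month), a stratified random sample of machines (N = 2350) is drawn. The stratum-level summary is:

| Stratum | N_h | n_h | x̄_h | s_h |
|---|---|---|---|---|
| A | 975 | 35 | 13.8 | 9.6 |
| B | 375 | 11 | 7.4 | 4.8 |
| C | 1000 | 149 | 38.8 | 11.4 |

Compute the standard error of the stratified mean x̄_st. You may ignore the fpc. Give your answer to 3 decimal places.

SE(x̄_st) ≈ 0.815

V̂(x̄_st) = Σ W_h² s_h²/n_h, with W_h = N_h/N and N = 2350:
  stratum A: (975/2350)²·9.6²/35 = 0.453261
  stratum B: (375/2350)²·4.8²/11 = 0.0533355
  stratum C: (1000/2350)²·11.4²/149 = 0.157938
V̂(x̄_st) = 0.664534
SE(x̄_st) = √0.664534 = 0.81519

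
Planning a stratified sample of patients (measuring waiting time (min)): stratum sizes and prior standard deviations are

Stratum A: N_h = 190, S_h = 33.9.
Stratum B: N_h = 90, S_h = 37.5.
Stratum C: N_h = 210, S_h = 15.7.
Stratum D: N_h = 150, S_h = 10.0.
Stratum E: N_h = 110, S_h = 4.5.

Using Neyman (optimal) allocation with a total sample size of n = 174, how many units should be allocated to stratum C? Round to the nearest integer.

38

Neyman allocation: n_h = n · N_h S_h / Σ N_i S_i, with n = 174.
  stratum A: N_h·S_h = 190·33.9 = 6441.00
  stratum B: N_h·S_h = 90·37.5 = 3375.00
  stratum C: N_h·S_h = 210·15.7 = 3297.00
  stratum D: N_h·S_h = 150·10.0 = 1500.00
  stratum E: N_h·S_h = 110·4.5 = 495.00
Σ N_h S_h = 15108.00
n for stratum C = 174·3297.00/15108.00 = 37.972 → 38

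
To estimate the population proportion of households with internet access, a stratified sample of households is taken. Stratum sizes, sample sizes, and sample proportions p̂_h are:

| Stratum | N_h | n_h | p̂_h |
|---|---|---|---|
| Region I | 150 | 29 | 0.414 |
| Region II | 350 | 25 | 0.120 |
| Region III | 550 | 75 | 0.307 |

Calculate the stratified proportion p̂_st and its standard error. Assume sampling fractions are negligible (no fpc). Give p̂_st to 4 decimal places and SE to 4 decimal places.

N = 1050; stratum weights W_h = N_h/N.
p̂_st = Σ W_h p̂_h = (150·0.414 + 350·0.120 + 550·0.307)/1050 = 0.25995
V̂(p̂_st) = Σ W_h² p̂_h(1−p̂_h)/(n_h−1):
  stratum Region I: (150/1050)²·0.414·0.586/28 = 0.000176825
  stratum Region II: (350/1050)²·0.120·0.880/24 = 0.000488889
  stratum Region III: (550/1050)²·0.307·0.693/74 = 0.000788836
V̂(p̂_st) = 0.00145455; SE = √V̂ = 0.0381386

p̂_st ≈ 0.2600, SE ≈ 0.0381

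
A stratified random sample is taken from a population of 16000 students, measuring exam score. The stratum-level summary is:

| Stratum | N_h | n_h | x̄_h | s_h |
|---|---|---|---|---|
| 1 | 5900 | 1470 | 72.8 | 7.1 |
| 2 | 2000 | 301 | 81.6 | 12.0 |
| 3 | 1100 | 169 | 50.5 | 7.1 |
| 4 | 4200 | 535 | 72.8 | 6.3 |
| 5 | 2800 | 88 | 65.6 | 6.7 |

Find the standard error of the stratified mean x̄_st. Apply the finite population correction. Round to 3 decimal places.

SE(x̄_st) ≈ 0.175

V̂(x̄_st) = Σ W_h² (1 − n_h/N_h) s_h²/n_h, with W_h = N_h/N and N = 16000:
  stratum 1: (5900/16000)²·(1 − 1470/5900)·7.1²/1470 = 0.00350119
  stratum 2: (2000/16000)²·(1 − 301/2000)·12.0²/301 = 0.00635008
  stratum 3: (1100/16000)²·(1 − 169/1100)·7.1²/169 = 0.00119325
  stratum 4: (4200/16000)²·(1 − 535/4200)·6.3²/535 = 0.00446078
  stratum 5: (2800/16000)²·(1 − 88/2800)·6.7²/88 = 0.0151312
V̂(x̄_st) = 0.0306365
SE(x̄_st) = √0.0306365 = 0.175033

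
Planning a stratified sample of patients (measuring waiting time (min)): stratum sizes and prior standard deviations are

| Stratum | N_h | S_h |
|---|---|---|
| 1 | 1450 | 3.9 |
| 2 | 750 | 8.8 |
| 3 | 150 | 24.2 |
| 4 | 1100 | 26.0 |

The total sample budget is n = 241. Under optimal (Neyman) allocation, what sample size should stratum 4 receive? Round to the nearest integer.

Neyman allocation: n_h = n · N_h S_h / Σ N_i S_i, with n = 241.
  stratum 1: N_h·S_h = 1450·3.9 = 5655.00
  stratum 2: N_h·S_h = 750·8.8 = 6600.00
  stratum 3: N_h·S_h = 150·24.2 = 3630.00
  stratum 4: N_h·S_h = 1100·26.0 = 28600.00
Σ N_h S_h = 44485.00
n for stratum 4 = 241·28600.00/44485.00 = 154.942 → 155

155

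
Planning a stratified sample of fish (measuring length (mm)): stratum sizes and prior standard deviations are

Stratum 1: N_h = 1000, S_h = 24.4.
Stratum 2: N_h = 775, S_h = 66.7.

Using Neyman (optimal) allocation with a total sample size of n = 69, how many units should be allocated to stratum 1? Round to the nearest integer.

Neyman allocation: n_h = n · N_h S_h / Σ N_i S_i, with n = 69.
  stratum 1: N_h·S_h = 1000·24.4 = 24400.00
  stratum 2: N_h·S_h = 775·66.7 = 51692.50
Σ N_h S_h = 76092.50
n for stratum 1 = 69·24400.00/76092.50 = 22.126 → 22

22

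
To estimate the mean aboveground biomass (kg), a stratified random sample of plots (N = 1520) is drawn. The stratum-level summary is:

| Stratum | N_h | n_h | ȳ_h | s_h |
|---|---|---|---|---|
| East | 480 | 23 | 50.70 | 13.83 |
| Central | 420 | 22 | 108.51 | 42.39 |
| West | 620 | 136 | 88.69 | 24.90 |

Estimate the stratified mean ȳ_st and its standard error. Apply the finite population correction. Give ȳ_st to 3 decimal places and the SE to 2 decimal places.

ȳ_st ≈ 82.170, SE ≈ 2.70

ȳ_st = Σ W_h ȳ_h = (480·50.70 + 420·108.51 + 620·88.69)/1520 = 82.16974
V̂(ȳ_st) = Σ W_h² (1 − n_h/N_h) s_h²/n_h, with W_h = N_h/N and N = 1520:
  stratum East: (480/1520)²·(1 − 23/480)·13.83²/23 = 0.789563
  stratum Central: (420/1520)²·(1 − 22/420)·42.39²/22 = 5.90948
  stratum West: (620/1520)²·(1 − 136/620)·24.90²/136 = 0.59212
V̂(ȳ_st) = 7.29116
SE(ȳ_st) = √7.29116 = 2.70022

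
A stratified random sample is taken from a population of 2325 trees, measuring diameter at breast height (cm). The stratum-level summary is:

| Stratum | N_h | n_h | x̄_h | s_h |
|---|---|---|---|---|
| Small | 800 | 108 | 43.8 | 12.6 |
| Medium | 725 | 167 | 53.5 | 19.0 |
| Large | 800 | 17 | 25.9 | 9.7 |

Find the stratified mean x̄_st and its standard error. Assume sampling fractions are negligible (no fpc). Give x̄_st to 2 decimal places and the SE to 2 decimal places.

x̄_st ≈ 40.67, SE ≈ 1.02

x̄_st = Σ W_h x̄_h = (800·43.8 + 725·53.5 + 800·25.9)/2325 = 40.66559
V̂(x̄_st) = Σ W_h² s_h²/n_h, with W_h = N_h/N and N = 2325:
  stratum Small: (800/2325)²·12.6²/108 = 0.174041
  stratum Medium: (725/2325)²·19.0²/167 = 0.210194
  stratum Large: (800/2325)²·9.7²/17 = 0.655283
V̂(x̄_st) = 1.03952
SE(x̄_st) = √1.03952 = 1.01957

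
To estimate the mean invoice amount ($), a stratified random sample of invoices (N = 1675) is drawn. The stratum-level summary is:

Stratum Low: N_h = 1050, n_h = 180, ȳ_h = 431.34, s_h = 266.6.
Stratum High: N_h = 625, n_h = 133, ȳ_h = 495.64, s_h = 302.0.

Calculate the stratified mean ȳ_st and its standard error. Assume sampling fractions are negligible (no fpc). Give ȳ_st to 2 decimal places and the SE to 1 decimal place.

ȳ_st ≈ 455.33, SE ≈ 15.8

ȳ_st = Σ W_h ȳ_h = (1050·431.34 + 625·495.64)/1675 = 455.33254
V̂(ȳ_st) = Σ W_h² s_h²/n_h, with W_h = N_h/N and N = 1675:
  stratum Low: (1050/1675)²·266.6²/180 = 155.166
  stratum High: (625/1675)²·302.0²/133 = 95.4757
V̂(ȳ_st) = 250.642
SE(ȳ_st) = √250.642 = 15.8317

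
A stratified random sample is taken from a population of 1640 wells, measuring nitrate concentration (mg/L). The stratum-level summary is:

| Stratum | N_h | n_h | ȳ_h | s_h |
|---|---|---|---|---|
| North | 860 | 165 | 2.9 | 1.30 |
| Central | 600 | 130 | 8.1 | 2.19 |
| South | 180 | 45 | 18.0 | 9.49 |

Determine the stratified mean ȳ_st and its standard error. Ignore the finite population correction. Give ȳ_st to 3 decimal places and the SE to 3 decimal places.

ȳ_st ≈ 6.460, SE ≈ 0.179

ȳ_st = Σ W_h ȳ_h = (860·2.9 + 600·8.1 + 180·18.0)/1640 = 6.45976
V̂(ȳ_st) = Σ W_h² s_h²/n_h, with W_h = N_h/N and N = 1640:
  stratum North: (860/1640)²·1.30²/165 = 0.00281651
  stratum Central: (600/1640)²·2.19²/130 = 0.0049381
  stratum South: (180/1640)²·9.49²/45 = 0.0241089
V̂(ȳ_st) = 0.0318635
SE(ȳ_st) = √0.0318635 = 0.178504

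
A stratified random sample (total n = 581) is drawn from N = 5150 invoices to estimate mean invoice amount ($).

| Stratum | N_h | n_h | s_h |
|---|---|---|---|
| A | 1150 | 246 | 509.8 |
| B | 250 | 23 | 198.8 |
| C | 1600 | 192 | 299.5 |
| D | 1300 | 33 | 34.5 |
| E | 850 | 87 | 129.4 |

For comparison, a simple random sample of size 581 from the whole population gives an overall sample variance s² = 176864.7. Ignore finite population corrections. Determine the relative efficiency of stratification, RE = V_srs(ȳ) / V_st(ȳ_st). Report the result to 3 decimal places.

V̂(ȳ_st) = Σ W_h² s_h²/n_h, with W_h = N_h/N and N = 5150:
  stratum A: (1150/5150)²·509.8²/246 = 52.68
  stratum B: (250/5150)²·198.8²/23 = 4.04921
  stratum C: (1600/5150)²·299.5²/192 = 45.0939
  stratum D: (1300/5150)²·34.5²/33 = 2.29825
  stratum E: (850/5150)²·129.4²/87 = 5.24291
V_st = 109.364
V_srs = s²/n = 176864.7/581 = 304.414
Relative efficiency = V_srs / V_st = 304.414/109.364 = 2.7835

RE ≈ 2.783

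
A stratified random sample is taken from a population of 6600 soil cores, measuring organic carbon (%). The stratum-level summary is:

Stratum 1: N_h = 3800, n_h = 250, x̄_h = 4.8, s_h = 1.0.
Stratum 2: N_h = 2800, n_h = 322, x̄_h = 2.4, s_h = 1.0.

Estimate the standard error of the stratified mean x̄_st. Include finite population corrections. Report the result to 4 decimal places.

SE(x̄_st) ≈ 0.0416

V̂(x̄_st) = Σ W_h² (1 − n_h/N_h) s_h²/n_h, with W_h = N_h/N and N = 6600:
  stratum 1: (3800/6600)²·(1 − 250/3800)·1.0²/250 = 0.00123875
  stratum 2: (2800/6600)²·(1 − 322/2800)·1.0²/322 = 0.00049467
V̂(x̄_st) = 0.00173342
SE(x̄_st) = √0.00173342 = 0.0416344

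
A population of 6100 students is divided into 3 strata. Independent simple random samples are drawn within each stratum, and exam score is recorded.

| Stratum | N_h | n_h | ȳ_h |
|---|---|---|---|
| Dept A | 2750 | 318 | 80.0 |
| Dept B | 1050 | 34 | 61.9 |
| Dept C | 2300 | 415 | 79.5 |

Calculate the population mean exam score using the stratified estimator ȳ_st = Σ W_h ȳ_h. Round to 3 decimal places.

ȳ_st ≈ 76.696

N = Σ N_h = 6100. Stratum weights W_h = N_h/N.
ȳ_st = (2750·80.0 + 1050·61.9 + 2300·79.5) / 6100 = 76.69590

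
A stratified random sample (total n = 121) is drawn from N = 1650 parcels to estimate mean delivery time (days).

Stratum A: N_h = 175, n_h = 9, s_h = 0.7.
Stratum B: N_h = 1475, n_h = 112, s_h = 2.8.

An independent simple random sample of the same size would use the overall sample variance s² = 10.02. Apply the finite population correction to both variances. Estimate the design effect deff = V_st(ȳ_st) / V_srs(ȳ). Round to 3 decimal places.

V̂(ȳ_st) = Σ W_h² (1 − n_h/N_h) s_h²/n_h, with W_h = N_h/N and N = 1650:
  stratum A: (175/1650)²·(1 − 9/175)·0.7²/9 = 0.000580941
  stratum B: (1475/1650)²·(1 − 112/1475)·2.8²/112 = 0.0516914
V_st = 0.0522723
V_srs = (1 − 121/1650)·10.02/121 = 0.0767372
deff = V_st / V_srs = 0.0522723/0.0767372 = 0.6812

deff ≈ 0.681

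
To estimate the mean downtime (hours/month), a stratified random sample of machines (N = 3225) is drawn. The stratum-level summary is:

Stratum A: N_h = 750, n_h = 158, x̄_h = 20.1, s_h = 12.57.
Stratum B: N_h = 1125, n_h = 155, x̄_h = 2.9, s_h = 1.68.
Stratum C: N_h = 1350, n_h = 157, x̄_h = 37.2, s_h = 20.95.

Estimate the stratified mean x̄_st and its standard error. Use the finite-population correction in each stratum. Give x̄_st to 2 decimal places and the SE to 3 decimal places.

x̄_st = Σ W_h x̄_h = (750·20.1 + 1125·2.9 + 1350·37.2)/3225 = 21.25814
V̂(x̄_st) = Σ W_h² (1 − n_h/N_h) s_h²/n_h, with W_h = N_h/N and N = 3225:
  stratum A: (750/3225)²·(1 − 158/750)·12.57²/158 = 0.0426911
  stratum B: (1125/3225)²·(1 − 155/1125)·1.68²/155 = 0.00191052
  stratum C: (1350/3225)²·(1 − 157/1350)·20.95²/157 = 0.432896
V̂(x̄_st) = 0.477497
SE(x̄_st) = √0.477497 = 0.691012

x̄_st ≈ 21.26, SE ≈ 0.691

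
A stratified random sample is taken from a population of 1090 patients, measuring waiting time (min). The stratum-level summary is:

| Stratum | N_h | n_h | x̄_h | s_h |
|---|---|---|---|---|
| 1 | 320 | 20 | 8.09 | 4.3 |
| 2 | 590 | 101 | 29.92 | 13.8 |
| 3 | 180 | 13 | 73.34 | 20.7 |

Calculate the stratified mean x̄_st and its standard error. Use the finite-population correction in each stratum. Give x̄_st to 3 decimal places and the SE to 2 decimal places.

x̄_st ≈ 30.681, SE ≈ 1.17

x̄_st = Σ W_h x̄_h = (320·8.09 + 590·29.92 + 180·73.34)/1090 = 30.68147
V̂(x̄_st) = Σ W_h² (1 − n_h/N_h) s_h²/n_h, with W_h = N_h/N and N = 1090:
  stratum 1: (320/1090)²·(1 − 20/320)·4.3²/20 = 0.0747008
  stratum 2: (590/1090)²·(1 − 101/590)·13.8²/101 = 0.457873
  stratum 3: (180/1090)²·(1 − 13/180)·20.7²/13 = 0.833937
V̂(x̄_st) = 1.36651
SE(x̄_st) = √1.36651 = 1.16898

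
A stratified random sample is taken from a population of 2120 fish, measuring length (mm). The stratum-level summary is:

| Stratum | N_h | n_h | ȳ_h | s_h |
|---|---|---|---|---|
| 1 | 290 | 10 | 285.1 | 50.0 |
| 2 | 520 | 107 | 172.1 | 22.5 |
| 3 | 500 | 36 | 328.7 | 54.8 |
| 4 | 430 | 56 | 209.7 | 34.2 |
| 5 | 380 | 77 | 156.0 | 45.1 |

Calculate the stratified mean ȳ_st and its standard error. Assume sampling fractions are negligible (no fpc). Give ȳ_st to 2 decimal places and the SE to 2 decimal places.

ȳ_st ≈ 229.23, SE ≈ 3.36

ȳ_st = Σ W_h ȳ_h = (290·285.1 + 520·172.1 + 500·328.7 + 430·209.7 + 380·156.0)/2120 = 229.23208
V̂(ȳ_st) = Σ W_h² s_h²/n_h, with W_h = N_h/N and N = 2120:
  stratum 1: (290/2120)²·50.0²/10 = 4.67804
  stratum 2: (520/2120)²·22.5²/107 = 0.284653
  stratum 3: (500/2120)²·54.8²/36 = 4.6401
  stratum 4: (430/2120)²·34.2²/56 = 0.859269
  stratum 5: (380/2120)²·45.1²/77 = 0.848707
V̂(ȳ_st) = 11.3108
SE(ȳ_st) = √11.3108 = 3.36315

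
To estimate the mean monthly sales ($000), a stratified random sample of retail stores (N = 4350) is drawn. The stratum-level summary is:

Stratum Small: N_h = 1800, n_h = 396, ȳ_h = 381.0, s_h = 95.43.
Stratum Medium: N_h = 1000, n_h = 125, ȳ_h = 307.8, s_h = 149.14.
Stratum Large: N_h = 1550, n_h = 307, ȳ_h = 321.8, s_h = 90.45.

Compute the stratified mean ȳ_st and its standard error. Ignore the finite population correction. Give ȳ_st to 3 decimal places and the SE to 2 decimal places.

ȳ_st = Σ W_h ȳ_h = (1800·381.0 + 1000·307.8 + 1550·321.8)/4350 = 343.07816
V̂(ȳ_st) = Σ W_h² s_h²/n_h, with W_h = N_h/N and N = 4350:
  stratum Small: (1800/4350)²·95.43²/396 = 3.93769
  stratum Medium: (1000/4350)²·149.14²/125 = 9.40372
  stratum Large: (1550/4350)²·90.45²/307 = 3.38348
V̂(ȳ_st) = 16.7249
SE(ȳ_st) = √16.7249 = 4.08961

ȳ_st ≈ 343.078, SE ≈ 4.09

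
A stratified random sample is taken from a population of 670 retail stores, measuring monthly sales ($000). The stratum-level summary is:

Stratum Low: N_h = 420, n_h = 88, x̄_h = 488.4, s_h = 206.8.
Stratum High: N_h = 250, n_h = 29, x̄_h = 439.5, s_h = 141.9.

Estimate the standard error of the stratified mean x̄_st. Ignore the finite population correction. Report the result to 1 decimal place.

V̂(x̄_st) = Σ W_h² s_h²/n_h, with W_h = N_h/N and N = 670:
  stratum Low: (420/670)²·206.8²/88 = 190.971
  stratum High: (250/670)²·141.9²/29 = 96.6712
V̂(x̄_st) = 287.642
SE(x̄_st) = √287.642 = 16.96

SE(x̄_st) ≈ 17.0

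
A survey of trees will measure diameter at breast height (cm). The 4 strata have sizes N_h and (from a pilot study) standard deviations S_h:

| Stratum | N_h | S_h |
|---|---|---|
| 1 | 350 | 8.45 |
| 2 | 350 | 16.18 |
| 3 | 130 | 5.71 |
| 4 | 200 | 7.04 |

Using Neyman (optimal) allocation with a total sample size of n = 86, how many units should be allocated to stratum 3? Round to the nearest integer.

Neyman allocation: n_h = n · N_h S_h / Σ N_i S_i, with n = 86.
  stratum 1: N_h·S_h = 350·8.45 = 2957.50
  stratum 2: N_h·S_h = 350·16.18 = 5663.00
  stratum 3: N_h·S_h = 130·5.71 = 742.30
  stratum 4: N_h·S_h = 200·7.04 = 1408.00
Σ N_h S_h = 10770.80
n for stratum 3 = 86·742.30/10770.80 = 5.927 → 6

6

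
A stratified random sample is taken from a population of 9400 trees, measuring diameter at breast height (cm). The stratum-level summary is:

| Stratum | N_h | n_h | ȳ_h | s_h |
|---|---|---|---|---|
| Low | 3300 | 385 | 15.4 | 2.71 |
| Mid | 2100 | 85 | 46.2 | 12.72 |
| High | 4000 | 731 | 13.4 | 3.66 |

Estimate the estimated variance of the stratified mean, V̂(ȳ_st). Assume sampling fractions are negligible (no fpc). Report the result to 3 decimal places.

V̂(ȳ_st) ≈ 0.101

V̂(ȳ_st) = Σ W_h² s_h²/n_h, with W_h = N_h/N and N = 9400:
  stratum Low: (3300/9400)²·2.71²/385 = 0.00235099
  stratum Mid: (2100/9400)²·12.72²/85 = 0.0950032
  stratum High: (4000/9400)²·3.66²/731 = 0.00331825
V̂(ȳ_st) = 0.100672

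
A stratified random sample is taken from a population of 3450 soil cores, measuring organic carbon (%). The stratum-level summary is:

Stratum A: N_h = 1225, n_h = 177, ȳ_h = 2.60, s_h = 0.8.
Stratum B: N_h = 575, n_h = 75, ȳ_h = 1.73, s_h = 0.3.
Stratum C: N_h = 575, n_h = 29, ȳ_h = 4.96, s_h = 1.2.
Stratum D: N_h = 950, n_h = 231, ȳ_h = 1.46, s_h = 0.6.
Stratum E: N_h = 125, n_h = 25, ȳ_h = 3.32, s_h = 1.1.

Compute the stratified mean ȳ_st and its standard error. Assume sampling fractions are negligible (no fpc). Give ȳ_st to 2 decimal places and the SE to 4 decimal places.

ȳ_st ≈ 2.56, SE ≈ 0.0453

ȳ_st = Σ W_h ȳ_h = (1225·2.60 + 575·1.73 + 575·4.96 + 950·1.46 + 125·3.32)/3450 = 2.56051
V̂(ȳ_st) = Σ W_h² s_h²/n_h, with W_h = N_h/N and N = 3450:
  stratum A: (1225/3450)²·0.8²/177 = 0.00045587
  stratum B: (575/3450)²·0.3²/75 = 3.33333e-05
  stratum C: (575/3450)²·1.2²/29 = 0.00137931
  stratum D: (950/3450)²·0.6²/231 = 0.000118168
  stratum E: (125/3450)²·1.1²/25 = 6.35371e-05
V̂(ȳ_st) = 0.00205022
SE(ȳ_st) = √0.00205022 = 0.0452793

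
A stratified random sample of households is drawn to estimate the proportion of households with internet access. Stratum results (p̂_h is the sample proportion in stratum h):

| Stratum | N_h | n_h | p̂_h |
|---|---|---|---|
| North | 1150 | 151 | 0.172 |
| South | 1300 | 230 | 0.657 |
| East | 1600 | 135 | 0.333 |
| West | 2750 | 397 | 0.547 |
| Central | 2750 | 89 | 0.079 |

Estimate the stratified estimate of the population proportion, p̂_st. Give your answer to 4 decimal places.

p̂_st ≈ 0.3462

N = 9550; stratum weights W_h = N_h/N.
p̂_st = Σ W_h p̂_h = (1150·0.172 + 1300·0.657 + 1600·0.333 + 2750·0.547 + 2750·0.079)/9550 = 0.34620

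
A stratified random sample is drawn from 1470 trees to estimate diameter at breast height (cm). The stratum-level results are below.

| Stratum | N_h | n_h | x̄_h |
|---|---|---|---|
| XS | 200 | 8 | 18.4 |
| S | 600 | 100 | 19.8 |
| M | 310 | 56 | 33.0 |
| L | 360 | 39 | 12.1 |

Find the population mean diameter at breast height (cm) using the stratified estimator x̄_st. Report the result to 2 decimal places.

N = Σ N_h = 1470. Stratum weights W_h = N_h/N.
x̄_st = (200·18.4 + 600·19.8 + 310·33.0 + 360·12.1) / 1470 = 20.5075

x̄_st ≈ 20.51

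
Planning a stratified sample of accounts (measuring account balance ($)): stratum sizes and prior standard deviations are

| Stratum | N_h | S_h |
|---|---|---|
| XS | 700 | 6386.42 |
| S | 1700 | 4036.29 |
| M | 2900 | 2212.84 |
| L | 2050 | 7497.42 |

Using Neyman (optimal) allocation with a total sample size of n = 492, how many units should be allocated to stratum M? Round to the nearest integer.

Neyman allocation: n_h = n · N_h S_h / Σ N_i S_i, with n = 492.
  stratum XS: N_h·S_h = 700·6386.42 = 4470494.00
  stratum S: N_h·S_h = 1700·4036.29 = 6861693.00
  stratum M: N_h·S_h = 2900·2212.84 = 6417236.00
  stratum L: N_h·S_h = 2050·7497.42 = 15369711.00
Σ N_h S_h = 33119134.00
n for stratum M = 492·6417236.00/33119134.00 = 95.331 → 95

95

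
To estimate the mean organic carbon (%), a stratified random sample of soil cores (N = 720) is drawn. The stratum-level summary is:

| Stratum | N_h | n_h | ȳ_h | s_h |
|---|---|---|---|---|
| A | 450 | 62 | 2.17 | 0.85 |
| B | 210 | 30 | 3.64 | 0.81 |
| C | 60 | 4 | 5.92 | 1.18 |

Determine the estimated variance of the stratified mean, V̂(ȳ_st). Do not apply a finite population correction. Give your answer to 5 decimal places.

V̂(ȳ_st) ≈ 0.00883

V̂(ȳ_st) = Σ W_h² s_h²/n_h, with W_h = N_h/N and N = 720:
  stratum A: (450/720)²·0.85²/62 = 0.00455204
  stratum B: (210/720)²·0.81²/30 = 0.00186047
  stratum C: (60/720)²·1.18²/4 = 0.00241736
V̂(ȳ_st) = 0.00882987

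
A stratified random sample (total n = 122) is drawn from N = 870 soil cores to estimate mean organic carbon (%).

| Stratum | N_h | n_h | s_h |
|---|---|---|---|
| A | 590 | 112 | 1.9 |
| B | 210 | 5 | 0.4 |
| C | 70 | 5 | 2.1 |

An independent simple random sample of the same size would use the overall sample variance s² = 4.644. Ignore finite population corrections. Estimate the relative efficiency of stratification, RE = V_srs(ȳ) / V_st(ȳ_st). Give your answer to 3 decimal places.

RE ≈ 1.700

V̂(ȳ_st) = Σ W_h² s_h²/n_h, with W_h = N_h/N and N = 870:
  stratum A: (590/870)²·1.9²/112 = 0.0148236
  stratum B: (210/870)²·0.4²/5 = 0.00186445
  stratum C: (70/870)²·2.1²/5 = 0.00570987
V_st = 0.022398
V_srs = s²/n = 4.644/122 = 0.0380656
Relative efficiency = V_srs / V_st = 0.0380656/0.022398 = 1.6995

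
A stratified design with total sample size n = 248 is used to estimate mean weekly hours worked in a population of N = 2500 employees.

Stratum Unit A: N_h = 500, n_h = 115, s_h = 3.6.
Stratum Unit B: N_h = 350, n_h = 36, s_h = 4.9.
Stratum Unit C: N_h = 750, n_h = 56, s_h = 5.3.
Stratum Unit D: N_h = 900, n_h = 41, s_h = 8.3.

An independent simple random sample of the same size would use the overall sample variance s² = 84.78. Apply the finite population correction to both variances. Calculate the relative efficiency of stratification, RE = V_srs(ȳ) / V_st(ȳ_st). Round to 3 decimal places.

RE ≈ 1.163

V̂(ȳ_st) = Σ W_h² (1 − n_h/N_h) s_h²/n_h, with W_h = N_h/N and N = 2500:
  stratum Unit A: (500/2500)²·(1 − 115/500)·3.6²/115 = 0.00347103
  stratum Unit B: (350/2500)²·(1 − 36/350)·4.9²/36 = 0.0117276
  stratum Unit C: (750/2500)²·(1 − 56/750)·5.3²/56 = 0.0417738
  stratum Unit D: (900/2500)²·(1 − 41/900)·8.3²/41 = 0.207839
V_st = 0.264812
V_srs = (1 − 248/2500)·84.78/248 = 0.307943
Relative efficiency = V_srs / V_st = 0.307943/0.264812 = 1.1629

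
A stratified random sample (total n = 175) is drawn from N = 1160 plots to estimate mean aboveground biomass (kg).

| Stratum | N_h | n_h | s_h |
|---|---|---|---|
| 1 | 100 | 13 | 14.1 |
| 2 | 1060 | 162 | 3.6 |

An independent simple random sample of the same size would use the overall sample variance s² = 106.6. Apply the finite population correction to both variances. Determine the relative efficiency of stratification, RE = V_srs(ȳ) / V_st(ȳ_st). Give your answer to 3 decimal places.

RE ≈ 3.327

V̂(ȳ_st) = Σ W_h² (1 − n_h/N_h) s_h²/n_h, with W_h = N_h/N and N = 1160:
  stratum 1: (100/1160)²·(1 − 13/100)·14.1²/13 = 0.0988777
  stratum 2: (1060/1160)²·(1 − 162/1060)·3.6²/162 = 0.0565922
V_st = 0.15547
V_srs = (1 − 175/1160)·106.6/175 = 0.517246
Relative efficiency = V_srs / V_st = 0.517246/0.15547 = 3.3270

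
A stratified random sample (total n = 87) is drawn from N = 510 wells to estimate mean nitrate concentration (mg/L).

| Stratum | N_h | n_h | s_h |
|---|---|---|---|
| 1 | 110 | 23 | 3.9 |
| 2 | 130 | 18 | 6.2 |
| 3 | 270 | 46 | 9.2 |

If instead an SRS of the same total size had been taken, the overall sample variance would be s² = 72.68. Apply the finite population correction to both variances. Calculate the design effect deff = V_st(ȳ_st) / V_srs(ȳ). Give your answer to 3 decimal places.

deff ≈ 0.825

V̂(ȳ_st) = Σ W_h² (1 − n_h/N_h) s_h²/n_h, with W_h = N_h/N and N = 510:
  stratum 1: (110/510)²·(1 − 23/110)·3.9²/23 = 0.0243317
  stratum 2: (130/510)²·(1 − 18/130)·6.2²/18 = 0.119545
  stratum 3: (270/510)²·(1 − 46/270)·9.2²/46 = 0.427848
V_st = 0.571725
V_srs = (1 − 87/510)·72.68/87 = 0.692892
deff = V_st / V_srs = 0.571725/0.692892 = 0.8251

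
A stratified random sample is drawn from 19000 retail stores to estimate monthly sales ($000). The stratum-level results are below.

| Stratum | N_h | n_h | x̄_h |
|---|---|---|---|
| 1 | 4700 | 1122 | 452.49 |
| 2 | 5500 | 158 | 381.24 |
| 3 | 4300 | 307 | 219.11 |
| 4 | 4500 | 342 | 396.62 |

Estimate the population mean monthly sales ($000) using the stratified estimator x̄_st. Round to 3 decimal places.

N = Σ N_h = 19000. Stratum weights W_h = N_h/N.
x̄_st = (4700·452.49 + 5500·381.24 + 4300·219.11 + 4500·396.62) / 19000 = 365.81505

x̄_st ≈ 365.815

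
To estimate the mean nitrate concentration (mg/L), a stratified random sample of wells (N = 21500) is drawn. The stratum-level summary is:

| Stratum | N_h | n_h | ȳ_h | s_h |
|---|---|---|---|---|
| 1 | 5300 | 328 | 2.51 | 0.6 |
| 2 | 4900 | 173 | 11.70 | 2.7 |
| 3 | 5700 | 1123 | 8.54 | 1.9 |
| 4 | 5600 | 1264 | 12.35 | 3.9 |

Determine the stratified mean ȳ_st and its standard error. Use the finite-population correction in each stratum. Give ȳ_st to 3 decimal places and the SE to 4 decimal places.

ȳ_st ≈ 8.766, SE ≈ 0.0547

ȳ_st = Σ W_h ȳ_h = (5300·2.51 + 4900·11.70 + 5700·8.54 + 5600·12.35)/21500 = 8.76609
V̂(ȳ_st) = Σ W_h² (1 − n_h/N_h) s_h²/n_h, with W_h = N_h/N and N = 21500:
  stratum 1: (5300/21500)²·(1 − 328/5300)·0.6²/328 = 6.25689e-05
  stratum 2: (4900/21500)²·(1 − 173/4900)·2.7²/173 = 0.00211148
  stratum 3: (5700/21500)²·(1 − 1123/5700)·1.9²/1123 = 0.000181429
  stratum 4: (5600/21500)²·(1 − 1264/5600)·3.9²/1264 = 0.000632095
V̂(ȳ_st) = 0.00298757
SE(ȳ_st) = √0.00298757 = 0.0546587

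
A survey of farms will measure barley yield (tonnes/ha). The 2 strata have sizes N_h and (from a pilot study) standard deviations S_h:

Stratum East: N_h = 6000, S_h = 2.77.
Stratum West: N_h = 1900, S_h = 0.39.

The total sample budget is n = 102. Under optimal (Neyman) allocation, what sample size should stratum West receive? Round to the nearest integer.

4

Neyman allocation: n_h = n · N_h S_h / Σ N_i S_i, with n = 102.
  stratum East: N_h·S_h = 6000·2.77 = 16620.00
  stratum West: N_h·S_h = 1900·0.39 = 741.00
Σ N_h S_h = 17361.00
n for stratum West = 102·741.00/17361.00 = 4.354 → 4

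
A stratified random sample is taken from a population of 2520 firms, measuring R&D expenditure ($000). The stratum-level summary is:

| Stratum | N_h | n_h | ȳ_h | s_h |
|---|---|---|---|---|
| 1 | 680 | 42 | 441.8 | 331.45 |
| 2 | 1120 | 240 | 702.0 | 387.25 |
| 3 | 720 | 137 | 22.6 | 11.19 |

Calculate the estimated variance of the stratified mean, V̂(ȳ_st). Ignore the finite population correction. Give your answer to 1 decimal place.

V̂(ȳ_st) = Σ W_h² s_h²/n_h, with W_h = N_h/N and N = 2520:
  stratum 1: (680/2520)²·331.45²/42 = 190.46
  stratum 2: (1120/2520)²·387.25²/240 = 123.426
  stratum 3: (720/2520)²·11.19²/137 = 0.0746111
V̂(ȳ_st) = 313.96

V̂(ȳ_st) ≈ 314.0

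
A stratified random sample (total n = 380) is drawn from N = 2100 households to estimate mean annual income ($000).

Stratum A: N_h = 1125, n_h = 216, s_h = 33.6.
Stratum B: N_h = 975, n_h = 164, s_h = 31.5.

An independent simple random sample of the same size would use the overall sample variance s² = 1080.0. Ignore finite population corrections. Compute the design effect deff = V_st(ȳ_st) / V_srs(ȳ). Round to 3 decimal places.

deff ≈ 0.987

V̂(ȳ_st) = Σ W_h² s_h²/n_h, with W_h = N_h/N and N = 2100:
  stratum A: (1125/2100)²·33.6²/216 = 1.5
  stratum B: (975/2100)²·31.5²/164 = 1.30421
V_st = 2.80421
V_srs = s²/n = 1080.0/380 = 2.84211
deff = V_st / V_srs = 2.80421/2.84211 = 0.9867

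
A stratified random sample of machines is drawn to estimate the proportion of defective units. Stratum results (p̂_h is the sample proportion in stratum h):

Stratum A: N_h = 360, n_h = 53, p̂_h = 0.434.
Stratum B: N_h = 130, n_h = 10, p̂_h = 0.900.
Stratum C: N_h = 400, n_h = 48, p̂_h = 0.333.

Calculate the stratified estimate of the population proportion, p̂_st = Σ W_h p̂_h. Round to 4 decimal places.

N = 890; stratum weights W_h = N_h/N.
p̂_st = Σ W_h p̂_h = (360·0.434 + 130·0.900 + 400·0.333)/890 = 0.45667

p̂_st ≈ 0.4567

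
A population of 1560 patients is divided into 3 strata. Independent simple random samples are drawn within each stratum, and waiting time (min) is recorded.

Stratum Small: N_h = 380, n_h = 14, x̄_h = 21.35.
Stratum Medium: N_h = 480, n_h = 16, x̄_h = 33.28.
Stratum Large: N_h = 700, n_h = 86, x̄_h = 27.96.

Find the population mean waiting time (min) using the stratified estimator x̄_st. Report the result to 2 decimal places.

N = Σ N_h = 1560. Stratum weights W_h = N_h/N.
x̄_st = (380·21.35 + 480·33.28 + 700·27.96) / 1560 = 27.9868

x̄_st ≈ 27.99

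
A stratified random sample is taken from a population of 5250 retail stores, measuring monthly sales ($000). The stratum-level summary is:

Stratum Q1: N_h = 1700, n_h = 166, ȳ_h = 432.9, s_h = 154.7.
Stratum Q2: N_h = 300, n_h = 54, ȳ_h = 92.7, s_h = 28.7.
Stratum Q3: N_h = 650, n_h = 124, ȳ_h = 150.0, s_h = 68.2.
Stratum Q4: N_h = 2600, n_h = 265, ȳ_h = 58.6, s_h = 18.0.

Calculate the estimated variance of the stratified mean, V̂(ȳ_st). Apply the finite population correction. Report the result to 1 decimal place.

V̂(ȳ_st) ≈ 14.4

V̂(ȳ_st) = Σ W_h² (1 − n_h/N_h) s_h²/n_h, with W_h = N_h/N and N = 5250:
  stratum Q1: (1700/5250)²·(1 − 166/1700)·154.7²/166 = 13.6404
  stratum Q2: (300/5250)²·(1 − 54/300)·28.7²/54 = 0.0408421
  stratum Q3: (650/5250)²·(1 − 124/650)·68.2²/124 = 0.465294
  stratum Q4: (2600/5250)²·(1 − 265/2600)·18.0²/265 = 0.269303
V̂(ȳ_st) = 14.4159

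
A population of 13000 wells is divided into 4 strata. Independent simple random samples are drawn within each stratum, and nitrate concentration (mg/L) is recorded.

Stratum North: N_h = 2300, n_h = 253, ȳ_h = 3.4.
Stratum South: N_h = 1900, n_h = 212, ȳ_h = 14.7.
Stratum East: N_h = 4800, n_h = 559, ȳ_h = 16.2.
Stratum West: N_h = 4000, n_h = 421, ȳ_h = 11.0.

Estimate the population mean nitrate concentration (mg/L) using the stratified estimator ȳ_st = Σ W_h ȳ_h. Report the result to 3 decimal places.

N = Σ N_h = 13000. Stratum weights W_h = N_h/N.
ȳ_st = (2300·3.4 + 1900·14.7 + 4800·16.2 + 4000·11.0) / 13000 = 12.11615

ȳ_st ≈ 12.116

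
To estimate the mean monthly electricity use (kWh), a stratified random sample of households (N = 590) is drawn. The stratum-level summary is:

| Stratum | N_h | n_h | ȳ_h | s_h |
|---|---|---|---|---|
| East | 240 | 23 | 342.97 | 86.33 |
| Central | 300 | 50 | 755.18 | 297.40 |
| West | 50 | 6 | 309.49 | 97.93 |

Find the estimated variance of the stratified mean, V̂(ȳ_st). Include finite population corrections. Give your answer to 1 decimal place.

V̂(ȳ_st) = Σ W_h² (1 − n_h/N_h) s_h²/n_h, with W_h = N_h/N and N = 590:
  stratum East: (240/590)²·(1 − 23/240)·86.33²/23 = 48.48
  stratum Central: (300/590)²·(1 − 50/300)·297.40²/50 = 381.127
  stratum West: (50/590)²·(1 − 6/50)·97.93²/6 = 10.1018
V̂(ȳ_st) = 439.708

V̂(ȳ_st) ≈ 439.7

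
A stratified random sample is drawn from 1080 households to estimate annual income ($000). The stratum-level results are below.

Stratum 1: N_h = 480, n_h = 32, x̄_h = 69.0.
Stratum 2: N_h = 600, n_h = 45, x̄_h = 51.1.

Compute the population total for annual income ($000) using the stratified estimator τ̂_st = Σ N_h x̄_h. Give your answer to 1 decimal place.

τ̂_st = Σ N_h x̄_h = 480·69.0 + 600·51.1 = 63780.0

τ̂_st ≈ 63780.0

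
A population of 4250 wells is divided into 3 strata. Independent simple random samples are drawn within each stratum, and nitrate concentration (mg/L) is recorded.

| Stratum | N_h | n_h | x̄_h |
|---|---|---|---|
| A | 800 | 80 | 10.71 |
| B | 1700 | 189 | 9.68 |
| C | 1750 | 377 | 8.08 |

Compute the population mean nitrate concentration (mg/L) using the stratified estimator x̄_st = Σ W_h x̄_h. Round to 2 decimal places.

N = Σ N_h = 4250. Stratum weights W_h = N_h/N.
x̄_st = (800·10.71 + 1700·9.68 + 1750·8.08) / 4250 = 9.2151

x̄_st ≈ 9.22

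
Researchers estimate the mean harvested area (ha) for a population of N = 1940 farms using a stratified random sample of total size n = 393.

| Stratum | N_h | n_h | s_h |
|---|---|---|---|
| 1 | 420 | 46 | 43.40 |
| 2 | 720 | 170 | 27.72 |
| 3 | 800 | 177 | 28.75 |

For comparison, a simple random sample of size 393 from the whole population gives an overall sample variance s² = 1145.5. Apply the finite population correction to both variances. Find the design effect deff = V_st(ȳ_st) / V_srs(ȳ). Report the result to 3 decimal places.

V̂(ȳ_st) = Σ W_h² (1 − n_h/N_h) s_h²/n_h, with W_h = N_h/N and N = 1940:
  stratum 1: (420/1940)²·(1 − 46/420)·43.40²/46 = 1.70899
  stratum 2: (720/1940)²·(1 − 170/720)·27.72²/170 = 0.475586
  stratum 3: (800/1940)²·(1 − 177/800)·28.75²/177 = 0.618411
V_st = 2.80299
V_srs = (1 − 393/1940)·1145.5/393 = 2.32429
deff = V_st / V_srs = 2.80299/2.32429 = 1.2060

deff ≈ 1.206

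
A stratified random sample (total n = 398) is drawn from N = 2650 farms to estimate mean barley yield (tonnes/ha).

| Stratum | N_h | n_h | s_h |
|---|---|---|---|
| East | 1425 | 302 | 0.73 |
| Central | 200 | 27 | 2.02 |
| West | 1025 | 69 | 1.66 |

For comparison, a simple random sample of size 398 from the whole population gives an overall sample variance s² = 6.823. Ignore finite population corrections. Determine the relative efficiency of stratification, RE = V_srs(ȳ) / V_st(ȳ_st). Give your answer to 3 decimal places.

V̂(ȳ_st) = Σ W_h² s_h²/n_h, with W_h = N_h/N and N = 2650:
  stratum East: (1425/2650)²·0.73²/302 = 0.000510243
  stratum Central: (200/2650)²·2.02²/27 = 0.00086081
  stratum West: (1025/2650)²·1.66²/69 = 0.0059748
V_st = 0.00734585
V_srs = s²/n = 6.823/398 = 0.0171432
Relative efficiency = V_srs / V_st = 0.0171432/0.00734585 = 2.3337

RE ≈ 2.334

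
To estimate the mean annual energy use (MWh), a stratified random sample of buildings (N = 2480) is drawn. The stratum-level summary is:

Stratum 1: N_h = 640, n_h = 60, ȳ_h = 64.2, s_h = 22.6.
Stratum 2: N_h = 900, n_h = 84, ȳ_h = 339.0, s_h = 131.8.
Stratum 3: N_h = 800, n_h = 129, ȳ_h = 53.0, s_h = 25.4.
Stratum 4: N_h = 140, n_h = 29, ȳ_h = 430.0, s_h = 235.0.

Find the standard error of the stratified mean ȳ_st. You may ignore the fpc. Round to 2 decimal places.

SE(ȳ_st) ≈ 5.86

V̂(ȳ_st) = Σ W_h² s_h²/n_h, with W_h = N_h/N and N = 2480:
  stratum 1: (640/2480)²·22.6²/60 = 0.566921
  stratum 2: (900/2480)²·131.8²/84 = 27.2354
  stratum 3: (800/2480)²·25.4²/129 = 0.52042
  stratum 4: (140/2480)²·235.0²/29 = 6.06863
V̂(ȳ_st) = 34.3913
SE(ȳ_st) = √34.3913 = 5.86441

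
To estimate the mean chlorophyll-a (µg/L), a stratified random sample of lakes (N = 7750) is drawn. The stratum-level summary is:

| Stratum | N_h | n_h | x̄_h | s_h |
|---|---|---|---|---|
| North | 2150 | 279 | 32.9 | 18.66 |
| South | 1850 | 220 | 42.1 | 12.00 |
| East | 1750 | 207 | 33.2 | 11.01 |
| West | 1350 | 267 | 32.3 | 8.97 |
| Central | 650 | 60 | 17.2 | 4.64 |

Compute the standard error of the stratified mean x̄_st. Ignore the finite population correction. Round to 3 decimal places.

SE(x̄_st) ≈ 0.418

V̂(x̄_st) = Σ W_h² s_h²/n_h, with W_h = N_h/N and N = 7750:
  stratum North: (2150/7750)²·18.66²/279 = 0.0960489
  stratum South: (1850/7750)²·12.00²/220 = 0.0372975
  stratum East: (1750/7750)²·11.01²/207 = 0.0298591
  stratum West: (1350/7750)²·8.97²/267 = 0.00914403
  stratum Central: (650/7750)²·4.64²/60 = 0.00252411
V̂(x̄_st) = 0.174874
SE(x̄_st) = √0.174874 = 0.418179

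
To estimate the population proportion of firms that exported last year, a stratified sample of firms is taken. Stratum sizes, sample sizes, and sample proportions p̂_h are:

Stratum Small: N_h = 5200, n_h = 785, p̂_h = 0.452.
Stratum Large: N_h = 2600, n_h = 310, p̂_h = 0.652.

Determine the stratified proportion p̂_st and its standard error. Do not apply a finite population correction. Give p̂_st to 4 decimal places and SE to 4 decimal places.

p̂_st ≈ 0.5187, SE ≈ 0.0149

N = 7800; stratum weights W_h = N_h/N.
p̂_st = Σ W_h p̂_h = (5200·0.452 + 2600·0.652)/7800 = 0.51867
V̂(p̂_st) = Σ W_h² p̂_h(1−p̂_h)/(n_h−1):
  stratum Small: (5200/7800)²·0.452·0.548/784 = 0.000140417
  stratum Large: (2600/7800)²·0.652·0.348/309 = 8.15879e-05
V̂(p̂_st) = 0.000222005; SE = √V̂ = 0.0148998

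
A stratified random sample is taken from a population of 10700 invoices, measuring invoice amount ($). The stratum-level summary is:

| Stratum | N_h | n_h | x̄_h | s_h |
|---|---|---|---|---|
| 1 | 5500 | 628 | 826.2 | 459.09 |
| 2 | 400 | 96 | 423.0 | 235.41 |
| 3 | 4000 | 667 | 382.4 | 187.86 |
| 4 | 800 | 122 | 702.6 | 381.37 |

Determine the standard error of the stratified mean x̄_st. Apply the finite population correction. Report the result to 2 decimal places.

V̂(x̄_st) = Σ W_h² (1 − n_h/N_h) s_h²/n_h, with W_h = N_h/N and N = 10700:
  stratum 1: (5500/10700)²·(1 − 628/5500)·459.09²/628 = 78.5486
  stratum 2: (400/10700)²·(1 − 96/400)·235.41²/96 = 0.613119
  stratum 3: (4000/10700)²·(1 − 667/4000)·187.86²/667 = 6.16127
  stratum 4: (800/10700)²·(1 − 122/800)·381.37²/122 = 5.64788
V̂(x̄_st) = 90.9709
SE(x̄_st) = √90.9709 = 9.53787

SE(x̄_st) ≈ 9.54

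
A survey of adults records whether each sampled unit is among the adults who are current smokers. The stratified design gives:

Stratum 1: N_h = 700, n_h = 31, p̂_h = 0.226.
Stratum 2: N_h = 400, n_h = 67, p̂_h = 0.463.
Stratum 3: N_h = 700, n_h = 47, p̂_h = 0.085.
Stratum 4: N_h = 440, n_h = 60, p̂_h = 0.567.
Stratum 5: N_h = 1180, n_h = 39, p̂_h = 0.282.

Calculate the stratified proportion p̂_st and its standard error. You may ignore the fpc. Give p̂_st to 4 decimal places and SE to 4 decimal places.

N = 3420; stratum weights W_h = N_h/N.
p̂_st = Σ W_h p̂_h = (700·0.226 + 400·0.463 + 700·0.085 + 440·0.567 + 1180·0.282)/3420 = 0.28805
V̂(p̂_st) = Σ W_h² p̂_h(1−p̂_h)/(n_h−1):
  stratum 1: (700/3420)²·0.226·0.774/30 = 0.000244271
  stratum 2: (400/3420)²·0.463·0.537/66 = 5.15323e-05
  stratum 3: (700/3420)²·0.085·0.915/46 = 7.08314e-05
  stratum 4: (440/3420)²·0.567·0.433/59 = 6.88767e-05
  stratum 5: (1180/3420)²·0.282·0.718/38 = 0.00063431
V̂(p̂_st) = 0.00106982; SE = √V̂ = 0.0327081

p̂_st ≈ 0.2881, SE ≈ 0.0327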